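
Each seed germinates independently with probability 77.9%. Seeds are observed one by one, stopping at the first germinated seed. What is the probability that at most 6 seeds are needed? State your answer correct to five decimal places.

0.99988

Y = number of seeds to the first success; geometric, p = 0.779.
P(Y ≤ 6) = 1 − (1−p)^6 = 1 − 0.0001165 = 0.9998835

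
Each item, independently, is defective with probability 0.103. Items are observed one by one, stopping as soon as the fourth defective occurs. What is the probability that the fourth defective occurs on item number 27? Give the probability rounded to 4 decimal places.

Y = trial on which the fourth success occurs; negative binomial, r=4, p=0.103.
P(Y=27) = C(26,3) · p^4 · (1−p)^23
= 2600 · 0.00011255 · 0.082078 = 0.024019

0.0240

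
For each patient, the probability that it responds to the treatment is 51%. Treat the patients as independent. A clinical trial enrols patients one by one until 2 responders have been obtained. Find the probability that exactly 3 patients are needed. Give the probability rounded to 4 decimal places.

Y = trial on which the second success occurs; negative binomial, r=2, p=0.51.
P(Y=3) = C(2,1) · p^2 · (1−p)^1
= 2 · 0.2601 · 0.49 = 0.254898

0.2549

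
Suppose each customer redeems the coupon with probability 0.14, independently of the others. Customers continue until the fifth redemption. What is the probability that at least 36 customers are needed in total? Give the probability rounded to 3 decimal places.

Needing more than 35 customers ⇔ fewer than 5 successes in the first 35. With X ~ Binomial(35, 0.14), P(Y > 35) = P(X ≤ 4).
  k=0: C(35,0)·0.14^0·0.86^35 = 0.00510
  k=1: C(35,1)·0.14^1·0.86^34 = 0.02905
  k=2: C(35,2)·0.14^2·0.86^33 = 0.08039
  k=3: C(35,3)·0.14^3·0.86^32 = 0.14396
  k=4: C(35,4)·0.14^4·0.86^31 = 0.18748
P(X ≤ 4) = 0.44599

0.446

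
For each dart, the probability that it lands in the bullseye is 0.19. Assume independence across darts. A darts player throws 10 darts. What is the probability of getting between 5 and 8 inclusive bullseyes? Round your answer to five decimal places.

X ~ Binomial(10, 0.19); P(5 ≤ X ≤ 8) = Σ C(10,k) p^k (1−p)^(10−k) over k:
  k=5: C(10,5)·0.19^5·0.81^5 = 0.0217567
  k=6: C(10,6)·0.19^6·0.81^4 = 0.0042529
  k=7: C(10,7)·0.19^7·0.81^3 = 0.0005700
  k=8: C(10,8)·0.19^8·0.81^2 = 0.0000501
Total = 0.0266298

0.02663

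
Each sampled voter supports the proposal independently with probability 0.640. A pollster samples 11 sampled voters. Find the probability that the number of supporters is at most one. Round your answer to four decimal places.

X ~ Binomial(11, 0.64); P(X ≤ 1) = Σ C(11,k) p^k (1−p)^(11−k) over k:
  k=0: C(11,0)·0.64^0·0.36^11 = 0.000013
  k=1: C(11,1)·0.64^1·0.36^10 = 0.000257
Total = 0.000271

0.0003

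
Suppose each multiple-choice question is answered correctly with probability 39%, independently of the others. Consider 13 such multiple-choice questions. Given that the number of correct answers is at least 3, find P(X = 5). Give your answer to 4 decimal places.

0.2385

X ~ Binomial(13, 0.39). Want P(X=5 | X≥3) = P(X=5) / P(X≥3).
P(X=5) = C(13,5)·0.39^5·0.61^8 = 0.222608
P(X≥3) = 1 − 0.001619 − 0.013458 − 0.051624 = 0.933299
Ratio = 0.222608 / 0.933299 = 0.238517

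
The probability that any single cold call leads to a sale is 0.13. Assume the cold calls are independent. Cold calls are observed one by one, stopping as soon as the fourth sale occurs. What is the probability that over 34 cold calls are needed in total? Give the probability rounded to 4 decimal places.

Needing more than 34 cold calls ⇔ fewer than 4 successes in the first 34. With X ~ Binomial(34, 0.13), P(Y > 34) = P(X ≤ 3).
  k=0: C(34,0)·0.13^0·0.87^34 = 0.008783
  k=1: C(34,1)·0.13^1·0.87^33 = 0.044623
  k=2: C(34,2)·0.13^2·0.87^32 = 0.110018
  k=3: C(34,3)·0.13^3·0.87^31 = 0.175355
P(X ≤ 3) = 0.338780

0.3388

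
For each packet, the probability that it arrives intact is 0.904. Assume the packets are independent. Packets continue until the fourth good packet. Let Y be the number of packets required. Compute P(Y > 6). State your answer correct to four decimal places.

0.0142

Needing more than 6 packets ⇔ fewer than 4 successes in the first 6. With X ~ Binomial(6, 0.904), P(Y > 6) = P(X ≤ 3).
  k=0: C(6,0)·0.904^0·0.096^6 = 0.000001
  k=1: C(6,1)·0.904^1·0.096^5 = 0.000044
  k=2: C(6,2)·0.904^2·0.096^4 = 0.001041
  k=3: C(6,3)·0.904^3·0.096^3 = 0.013072
P(X ≤ 3) = 0.014158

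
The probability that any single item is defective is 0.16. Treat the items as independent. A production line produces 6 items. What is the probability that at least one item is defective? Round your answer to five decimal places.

P(at least one) = 1 − P(none) = 1 − (1 − 0.16)^6
= 1 − 0.3512980 = 0.6487020

0.64870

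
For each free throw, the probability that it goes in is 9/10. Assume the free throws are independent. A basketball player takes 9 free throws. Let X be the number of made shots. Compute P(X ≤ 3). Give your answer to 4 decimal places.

0.0001

X ~ Binomial(9, 0.90); P(X ≤ 3) = Σ C(9,k) p^k (1−p)^(9−k) over k:
  k=0: C(9,0)·0.90^0·0.10^9 = 0.000000
  k=1: C(9,1)·0.90^1·0.10^8 = 0.000000
  k=2: C(9,2)·0.90^2·0.10^7 = 0.000003
  k=3: C(9,3)·0.90^3·0.10^6 = 0.000061
Total = 0.000064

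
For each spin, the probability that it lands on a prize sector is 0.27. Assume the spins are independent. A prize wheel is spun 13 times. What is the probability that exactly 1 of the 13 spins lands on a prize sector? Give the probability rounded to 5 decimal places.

0.08039

X ~ Binomial(n=13, p=0.27).
P(X=1) = C(13,1) · p^1 · (1−p)^12
= 13 · 0.27 · 0.022902 = 0.0803862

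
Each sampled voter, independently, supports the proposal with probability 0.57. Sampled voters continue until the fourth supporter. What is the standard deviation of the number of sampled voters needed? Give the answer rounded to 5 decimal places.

Y = total sampled voters until the fourth success; negative binomial with r=4, p=0.57.
SD(Y) = √[r(1−p)/p²] = √(5.2939366) = 2.3008556

2.30086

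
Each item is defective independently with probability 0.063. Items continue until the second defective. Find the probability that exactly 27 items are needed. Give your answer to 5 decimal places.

0.02028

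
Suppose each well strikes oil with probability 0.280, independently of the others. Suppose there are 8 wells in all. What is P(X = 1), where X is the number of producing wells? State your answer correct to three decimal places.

X ~ Binomial(n=8, p=0.28).
P(X=1) = C(8,1) · p^1 · (1−p)^7
= 8 · 0.28 · 0.10031 = 0.22469

0.225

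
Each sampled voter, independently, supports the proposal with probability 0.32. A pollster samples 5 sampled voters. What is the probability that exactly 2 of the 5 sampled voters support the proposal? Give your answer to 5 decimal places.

0.32198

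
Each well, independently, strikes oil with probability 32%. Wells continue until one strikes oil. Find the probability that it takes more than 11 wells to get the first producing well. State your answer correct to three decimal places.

Y = number of wells to the first success; geometric, p = 0.32.
P(Y > 11) = P(first 11 all fail) = (1−p)^11 = 0.01437

0.014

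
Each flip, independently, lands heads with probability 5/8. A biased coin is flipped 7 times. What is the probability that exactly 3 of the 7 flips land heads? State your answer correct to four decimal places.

0.1690

X ~ Binomial(n=7, p=0.625).
P(X=3) = C(7,3) · p^3 · (1−p)^4
= 35 · 0.24414 · 0.019775 = 0.168979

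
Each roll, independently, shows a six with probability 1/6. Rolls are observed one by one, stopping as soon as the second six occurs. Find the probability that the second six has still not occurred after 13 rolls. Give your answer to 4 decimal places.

Needing more than 13 rolls ⇔ fewer than 2 successes in the first 13. With X ~ Binomial(13, 0.166667), P(Y > 13) = P(X ≤ 1).
  k=0: C(13,0)·0.166667^0·0.833333^13 = 0.093464
  k=1: C(13,1)·0.166667^1·0.833333^12 = 0.243006
P(X ≤ 1) = 0.336470

0.3365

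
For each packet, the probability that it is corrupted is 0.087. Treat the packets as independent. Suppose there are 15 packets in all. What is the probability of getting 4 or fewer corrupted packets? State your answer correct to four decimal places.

X ~ Binomial(15, 0.087); P(X ≤ 4) = Σ C(15,k) p^k (1−p)^(15−k) over k:
  k=0: C(15,0)·0.087^0·0.913^15 = 0.255306
  k=1: C(15,1)·0.087^1·0.913^14 = 0.364923
  k=2: C(15,2)·0.087^2·0.913^13 = 0.243415
  k=3: C(15,3)·0.087^3·0.913^12 = 0.100512
  k=4: C(15,4)·0.087^4·0.913^11 = 0.028733
Total = 0.992890

0.9929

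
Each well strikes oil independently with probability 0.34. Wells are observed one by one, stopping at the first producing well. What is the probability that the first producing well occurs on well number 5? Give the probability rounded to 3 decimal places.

0.065

Geometric (trials to first success), p = 0.34.
P(Y = 5) = (1−p)^4 · p = 0.18975 · 0.34 = 0.06451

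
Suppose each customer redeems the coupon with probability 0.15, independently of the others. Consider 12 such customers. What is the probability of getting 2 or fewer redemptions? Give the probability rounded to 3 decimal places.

X ~ Binomial(12, 0.15); P(X ≤ 2) = Σ C(12,k) p^k (1−p)^(12−k) over k:
  k=0: C(12,0)·0.15^0·0.85^12 = 0.14224
  k=1: C(12,1)·0.15^1·0.85^11 = 0.30122
  k=2: C(12,2)·0.15^2·0.85^10 = 0.29236
Total = 0.73582

0.736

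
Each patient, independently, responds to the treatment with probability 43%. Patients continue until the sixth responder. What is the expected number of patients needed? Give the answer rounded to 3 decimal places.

Y = total patients until the sixth success; negative binomial with r=6, p=0.43.
E[Y] = r / p = 6 / 0.43 = 13.95349

13.953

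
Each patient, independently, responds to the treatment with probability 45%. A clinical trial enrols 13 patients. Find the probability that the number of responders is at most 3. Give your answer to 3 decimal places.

X ~ Binomial(13, 0.45); P(X ≤ 3) = Σ C(13,k) p^k (1−p)^(13−k) over k:
  k=0: C(13,0)·0.45^0·0.55^13 = 0.00042
  k=1: C(13,1)·0.45^1·0.55^12 = 0.00448
  k=2: C(13,2)·0.45^2·0.55^11 = 0.02200
  k=3: C(13,3)·0.45^3·0.55^10 = 0.06601
Total = 0.09292

0.093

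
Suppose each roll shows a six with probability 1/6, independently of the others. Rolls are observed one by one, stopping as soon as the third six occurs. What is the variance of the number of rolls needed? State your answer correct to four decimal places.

Y = total rolls until the third success; negative binomial with r=3, p=0.166667.
Var(Y) = r(1−p)/p² = 3·0.833333 / 0.166667² = 90.000000

90.0000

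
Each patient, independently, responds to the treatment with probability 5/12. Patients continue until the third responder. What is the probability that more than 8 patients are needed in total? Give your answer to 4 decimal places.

0.2815

Needing more than 8 patients ⇔ fewer than 3 successes in the first 8. With X ~ Binomial(8, 0.416667), P(Y > 8) = P(X ≤ 2).
  k=0: C(8,0)·0.416667^0·0.583333^8 = 0.013407
  k=1: C(8,1)·0.416667^1·0.583333^7 = 0.076612
  k=2: C(8,2)·0.416667^2·0.583333^6 = 0.191530
P(X ≤ 2) = 0.281549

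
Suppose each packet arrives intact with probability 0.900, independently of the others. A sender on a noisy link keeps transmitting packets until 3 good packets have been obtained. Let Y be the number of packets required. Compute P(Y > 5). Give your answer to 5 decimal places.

0.00856

Needing more than 5 packets ⇔ fewer than 3 successes in the first 5. With X ~ Binomial(5, 0.90), P(Y > 5) = P(X ≤ 2).
  k=0: C(5,0)·0.90^0·0.10^5 = 0.0000100
  k=1: C(5,1)·0.90^1·0.10^4 = 0.0004500
  k=2: C(5,2)·0.90^2·0.10^3 = 0.0081000
P(X ≤ 2) = 0.0085600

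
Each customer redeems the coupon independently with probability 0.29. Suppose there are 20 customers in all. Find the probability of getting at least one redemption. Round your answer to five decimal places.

P(at least one) = 1 − P(none) = 1 − (1 − 0.29)^20
= 1 − 0.0010597 = 0.9989403

0.99894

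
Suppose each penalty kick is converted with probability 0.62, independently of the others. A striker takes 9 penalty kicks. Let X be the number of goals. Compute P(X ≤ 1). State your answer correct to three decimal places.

0.003

X ~ Binomial(9, 0.62); P(X ≤ 1) = Σ C(9,k) p^k (1−p)^(9−k) over k:
  k=0: C(9,0)·0.62^0·0.38^9 = 0.00017
  k=1: C(9,1)·0.62^1·0.38^8 = 0.00243
Total = 0.00259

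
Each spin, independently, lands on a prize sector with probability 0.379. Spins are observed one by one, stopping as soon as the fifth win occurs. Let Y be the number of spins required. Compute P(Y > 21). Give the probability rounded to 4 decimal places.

0.0553

Needing more than 21 spins ⇔ fewer than 5 successes in the first 21. With X ~ Binomial(21, 0.379), P(Y > 21) = P(X ≤ 4).
  k=0: C(21,0)·0.379^0·0.621^21 = 0.000045
  k=1: C(21,1)·0.379^1·0.621^20 = 0.000579
  k=2: C(21,2)·0.379^2·0.621^19 = 0.003534
  k=3: C(21,3)·0.379^3·0.621^18 = 0.013659
  k=4: C(21,4)·0.379^4·0.621^17 = 0.037513
P(X ≤ 4) = 0.055330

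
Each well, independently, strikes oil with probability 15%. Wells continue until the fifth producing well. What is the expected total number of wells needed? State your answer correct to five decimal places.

Y = total wells until the fifth success; negative binomial with r=5, p=0.15.
E[Y] = r / p = 5 / 0.15 = 33.3333333

33.33333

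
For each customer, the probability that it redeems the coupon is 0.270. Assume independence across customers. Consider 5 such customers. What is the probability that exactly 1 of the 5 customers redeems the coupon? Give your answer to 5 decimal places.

0.38338

X ~ Binomial(n=5, p=0.27).
P(X=1) = C(5,1) · p^1 · (1−p)^4
= 5 · 0.27 · 0.28398 = 0.3833763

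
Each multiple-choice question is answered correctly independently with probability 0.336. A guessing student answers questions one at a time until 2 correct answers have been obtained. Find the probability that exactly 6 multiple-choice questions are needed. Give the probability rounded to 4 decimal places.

0.1097

Y = trial on which the second success occurs; negative binomial, r=2, p=0.336.
P(Y=6) = C(5,1) · p^2 · (1−p)^4
= 5 · 0.1129 · 0.19439 = 0.109729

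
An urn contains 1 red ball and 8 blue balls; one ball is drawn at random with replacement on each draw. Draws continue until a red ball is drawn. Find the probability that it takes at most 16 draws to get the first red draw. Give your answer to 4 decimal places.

0.8481

Y = number of draws to the first success; geometric, p = 0.111111.
P(Y ≤ 16) = 1 − (1−p)^16 = 1 − 0.151901 = 0.848099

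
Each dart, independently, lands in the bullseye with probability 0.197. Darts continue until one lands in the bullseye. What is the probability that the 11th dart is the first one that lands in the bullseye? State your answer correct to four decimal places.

0.0220

Geometric (trials to first success), p = 0.197.
P(Y = 11) = (1−p)^10 · p = 0.11147 · 0.197 = 0.021959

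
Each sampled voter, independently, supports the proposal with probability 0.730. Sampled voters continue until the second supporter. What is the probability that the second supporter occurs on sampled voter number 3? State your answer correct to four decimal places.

0.2878

Y = trial on which the second success occurs; negative binomial, r=2, p=0.73.
P(Y=3) = C(2,1) · p^2 · (1−p)^1
= 2 · 0.5329 · 0.27 = 0.287766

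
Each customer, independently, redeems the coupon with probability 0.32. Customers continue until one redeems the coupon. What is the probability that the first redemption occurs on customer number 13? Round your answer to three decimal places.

Geometric (trials to first success), p = 0.32.
P(Y = 13) = (1−p)^12 · p = 0.0097748 · 0.32 = 0.00313

0.003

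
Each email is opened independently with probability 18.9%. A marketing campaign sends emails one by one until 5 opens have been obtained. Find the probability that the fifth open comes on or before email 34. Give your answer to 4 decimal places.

0.7968

Finishing within 34 emails ⇔ at least 5 successes in the first 34. With X ~ Binomial(34, 0.189), P(Y ≤ 34) = 1 − P(X ≤ 4).
  k=0: C(34,0)·0.189^0·0.811^34 = 0.000807
  k=1: C(34,1)·0.189^1·0.811^33 = 0.006392
  k=2: C(34,2)·0.189^2·0.811^32 = 0.024578
  k=3: C(34,3)·0.189^3·0.811^31 = 0.061098
  k=4: C(34,4)·0.189^4·0.811^30 = 0.110348
1 − 0.203223 = 0.796777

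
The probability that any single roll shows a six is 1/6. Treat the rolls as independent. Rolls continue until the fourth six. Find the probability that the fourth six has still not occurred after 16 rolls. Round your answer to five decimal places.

0.72910

Needing more than 16 rolls ⇔ fewer than 4 successes in the first 16. With X ~ Binomial(16, 0.166667), P(Y > 16) = P(X ≤ 3).
  k=0: C(16,0)·0.166667^0·0.833333^16 = 0.0540879
  k=1: C(16,1)·0.166667^1·0.833333^15 = 0.1730813
  k=2: C(16,2)·0.166667^2·0.833333^14 = 0.2596219
  k=3: C(16,3)·0.166667^3·0.833333^13 = 0.2423138
P(X ≤ 3) = 0.7291048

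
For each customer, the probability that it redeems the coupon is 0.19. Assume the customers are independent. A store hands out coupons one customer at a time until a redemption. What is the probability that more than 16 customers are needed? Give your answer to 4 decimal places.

Y = number of customers to the first success; geometric, p = 0.19.
P(Y > 16) = P(first 16 all fail) = (1−p)^16 = 0.034337

0.0343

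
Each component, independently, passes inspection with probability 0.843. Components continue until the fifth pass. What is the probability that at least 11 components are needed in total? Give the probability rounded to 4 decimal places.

Needing more than 10 components ⇔ fewer than 5 successes in the first 10. With X ~ Binomial(10, 0.843), P(Y > 10) = P(X ≤ 4).
  k=0: C(10,0)·0.843^0·0.157^10 = 0.000000
  k=1: C(10,1)·0.843^1·0.157^9 = 0.000000
  k=2: C(10,2)·0.843^2·0.157^8 = 0.000012
  k=3: C(10,3)·0.843^3·0.157^7 = 0.000169
  k=4: C(10,4)·0.843^4·0.157^6 = 0.001588
P(X ≤ 4) = 0.001770

0.0018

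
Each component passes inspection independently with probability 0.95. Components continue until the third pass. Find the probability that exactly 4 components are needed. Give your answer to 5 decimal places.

0.12861

Y = trial on which the third success occurs; negative binomial, r=3, p=0.95.
P(Y=4) = C(3,2) · p^3 · (1−p)^1
= 3 · 0.85737 · 0.05 = 0.1286063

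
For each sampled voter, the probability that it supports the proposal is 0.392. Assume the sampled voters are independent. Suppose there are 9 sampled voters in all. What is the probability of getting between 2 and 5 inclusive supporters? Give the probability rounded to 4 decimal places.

X ~ Binomial(9, 0.392); P(2 ≤ X ≤ 5) = Σ C(9,k) p^k (1−p)^(9−k) over k:
  k=2: C(9,2)·0.392^2·0.608^7 = 0.169902
  k=3: C(9,3)·0.392^3·0.608^6 = 0.255599
  k=4: C(9,4)·0.392^4·0.608^5 = 0.247191
  k=5: C(9,5)·0.392^5·0.608^4 = 0.159373
Total = 0.832066

0.8321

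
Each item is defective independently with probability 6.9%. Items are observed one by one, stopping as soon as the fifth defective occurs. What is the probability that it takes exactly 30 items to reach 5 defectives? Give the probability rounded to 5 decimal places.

Y = trial on which the fifth success occurs; negative binomial, r=5, p=0.069.
P(Y=30) = C(29,4) · p^5 · (1−p)^25
= 23751 · 1.564e-06 · 0.16739 = 0.0062183

0.00622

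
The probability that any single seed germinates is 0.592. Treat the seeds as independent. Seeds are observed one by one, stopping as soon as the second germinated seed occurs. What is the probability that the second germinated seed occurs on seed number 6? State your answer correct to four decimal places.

0.0486

Y = trial on which the second success occurs; negative binomial, r=2, p=0.592.
P(Y=6) = C(5,1) · p^2 · (1−p)^4
= 5 · 0.35046 · 0.02771 = 0.048557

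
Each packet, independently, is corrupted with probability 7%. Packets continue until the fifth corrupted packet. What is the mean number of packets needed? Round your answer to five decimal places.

Y = total packets until the fifth success; negative binomial with r=5, p=0.07.
E[Y] = r / p = 5 / 0.07 = 71.4285714

71.42857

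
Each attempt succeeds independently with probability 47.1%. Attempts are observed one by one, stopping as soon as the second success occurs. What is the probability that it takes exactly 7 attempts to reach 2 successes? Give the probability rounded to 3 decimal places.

0.055

Y = trial on which the second success occurs; negative binomial, r=2, p=0.471.
P(Y=7) = C(6,1) · p^2 · (1−p)^5
= 6 · 0.22184 · 0.041427 = 0.05514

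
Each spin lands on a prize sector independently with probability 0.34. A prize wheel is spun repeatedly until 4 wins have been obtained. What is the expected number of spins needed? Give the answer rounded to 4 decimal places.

Y = total spins until the fourth success; negative binomial with r=4, p=0.34.
E[Y] = r / p = 4 / 0.34 = 11.764706

11.7647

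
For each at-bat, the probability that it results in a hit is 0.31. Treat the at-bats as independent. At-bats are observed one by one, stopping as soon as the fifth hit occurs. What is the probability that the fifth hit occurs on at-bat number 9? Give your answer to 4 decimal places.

Y = trial on which the fifth success occurs; negative binomial, r=5, p=0.31.
P(Y=9) = C(8,4) · p^5 · (1−p)^4
= 70 · 0.0028629 · 0.22667 = 0.045426

0.0454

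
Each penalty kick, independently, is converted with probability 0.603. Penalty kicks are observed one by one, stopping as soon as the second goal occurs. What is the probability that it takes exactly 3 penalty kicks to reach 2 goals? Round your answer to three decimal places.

Y = trial on which the second success occurs; negative binomial, r=2, p=0.603.
P(Y=3) = C(2,1) · p^2 · (1−p)^1
= 2 · 0.36361 · 0.397 = 0.28871

0.289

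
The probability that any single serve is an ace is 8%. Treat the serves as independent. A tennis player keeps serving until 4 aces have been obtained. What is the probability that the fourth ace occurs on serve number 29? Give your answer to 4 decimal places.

Y = trial on which the fourth success occurs; negative binomial, r=4, p=0.08.
P(Y=29) = C(28,3) · p^4 · (1−p)^25
= 3276 · 4.096e-05 · 0.12436 = 0.016688

0.0167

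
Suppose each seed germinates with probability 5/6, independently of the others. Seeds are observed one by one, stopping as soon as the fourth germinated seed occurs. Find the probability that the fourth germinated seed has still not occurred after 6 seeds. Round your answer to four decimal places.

0.0623

Needing more than 6 seeds ⇔ fewer than 4 successes in the first 6. With X ~ Binomial(6, 0.833333), P(Y > 6) = P(X ≤ 3).
  k=0: C(6,0)·0.833333^0·0.166667^6 = 0.000021
  k=1: C(6,1)·0.833333^1·0.166667^5 = 0.000643
  k=2: C(6,2)·0.833333^2·0.166667^4 = 0.008038
  k=3: C(6,3)·0.833333^3·0.166667^3 = 0.053584
P(X ≤ 3) = 0.062286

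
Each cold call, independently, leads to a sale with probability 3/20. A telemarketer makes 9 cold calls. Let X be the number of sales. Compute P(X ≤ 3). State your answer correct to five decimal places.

0.96607

X ~ Binomial(9, 0.15); P(X ≤ 3) = Σ C(9,k) p^k (1−p)^(9−k) over k:
  k=0: C(9,0)·0.15^0·0.85^9 = 0.2316169
  k=1: C(9,1)·0.15^1·0.85^8 = 0.3678622
  k=2: C(9,2)·0.15^2·0.85^7 = 0.2596674
  k=3: C(9,3)·0.15^3·0.85^6 = 0.1069219
Total = 0.9660685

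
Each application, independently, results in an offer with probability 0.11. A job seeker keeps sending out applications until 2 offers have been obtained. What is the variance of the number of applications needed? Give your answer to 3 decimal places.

147.107

Y = total applications until the second success; negative binomial with r=2, p=0.11.
Var(Y) = r(1−p)/p² = 2·0.89 / 0.11² = 147.10744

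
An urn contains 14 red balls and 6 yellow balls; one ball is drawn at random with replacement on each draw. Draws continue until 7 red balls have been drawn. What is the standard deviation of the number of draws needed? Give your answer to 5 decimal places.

2.07020

Y = total draws until the seventh success; negative binomial with r=7, p=0.70.
SD(Y) = √[r(1−p)/p²] = √(4.2857143) = 2.0701967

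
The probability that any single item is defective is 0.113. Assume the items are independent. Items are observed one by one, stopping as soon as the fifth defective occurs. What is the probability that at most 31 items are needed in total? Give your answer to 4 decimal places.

Finishing within 31 items ⇔ at least 5 successes in the first 31. With X ~ Binomial(31, 0.113), P(Y ≤ 31) = 1 − P(X ≤ 4).
  k=0: C(31,0)·0.113^0·0.887^31 = 0.024301
  k=1: C(31,1)·0.113^1·0.887^30 = 0.095973
  k=2: C(31,2)·0.113^2·0.887^29 = 0.183398
  k=3: C(31,3)·0.113^3·0.887^28 = 0.225853
  k=4: C(31,4)·0.113^4·0.887^27 = 0.201409
1 − 0.730935 = 0.269065

0.2691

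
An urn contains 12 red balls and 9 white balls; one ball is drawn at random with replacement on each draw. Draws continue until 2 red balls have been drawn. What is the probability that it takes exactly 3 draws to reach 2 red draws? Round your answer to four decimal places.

Y = trial on which the second success occurs; negative binomial, r=2, p=0.571429.
P(Y=3) = C(2,1) · p^2 · (1−p)^1
= 2 · 0.32653 · 0.42857 = 0.279883

0.2799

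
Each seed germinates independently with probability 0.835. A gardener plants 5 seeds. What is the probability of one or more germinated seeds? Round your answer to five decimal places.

0.99988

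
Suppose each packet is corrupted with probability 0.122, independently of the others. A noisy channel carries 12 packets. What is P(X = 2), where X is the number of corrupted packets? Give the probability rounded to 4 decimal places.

X ~ Binomial(n=12, p=0.122).
P(X=2) = C(12,2) · p^2 · (1−p)^10
= 66 · 0.014884 · 0.27224 = 0.267429

0.2674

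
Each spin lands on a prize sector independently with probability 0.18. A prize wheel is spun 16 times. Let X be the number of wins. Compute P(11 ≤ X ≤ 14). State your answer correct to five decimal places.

0.00001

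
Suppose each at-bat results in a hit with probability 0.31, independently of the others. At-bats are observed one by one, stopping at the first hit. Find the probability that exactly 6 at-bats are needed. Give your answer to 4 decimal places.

0.0485

Geometric (trials to first success), p = 0.31.
P(Y = 6) = (1−p)^5 · p = 0.1564 · 0.31 = 0.048485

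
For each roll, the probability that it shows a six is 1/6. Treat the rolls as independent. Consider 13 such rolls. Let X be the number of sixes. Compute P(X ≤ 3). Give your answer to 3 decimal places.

0.842

X ~ Binomial(13, 0.166667); P(X ≤ 3) = Σ C(13,k) p^k (1−p)^(13−k) over k:
  k=0: C(13,0)·0.166667^0·0.833333^13 = 0.09346
  k=1: C(13,1)·0.166667^1·0.833333^12 = 0.24301
  k=2: C(13,2)·0.166667^2·0.833333^11 = 0.29161
  k=3: C(13,3)·0.166667^3·0.833333^10 = 0.21385
Total = 0.84192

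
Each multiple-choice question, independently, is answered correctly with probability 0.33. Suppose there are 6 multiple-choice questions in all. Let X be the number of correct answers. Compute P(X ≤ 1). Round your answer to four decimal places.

0.3578

X ~ Binomial(6, 0.33); P(X ≤ 1) = Σ C(6,k) p^k (1−p)^(6−k) over k:
  k=0: C(6,0)·0.33^0·0.67^6 = 0.090458
  k=1: C(6,1)·0.33^1·0.67^5 = 0.267325
Total = 0.357783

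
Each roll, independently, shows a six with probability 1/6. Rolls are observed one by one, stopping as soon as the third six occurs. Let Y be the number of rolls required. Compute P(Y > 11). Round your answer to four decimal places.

0.7268

Needing more than 11 rolls ⇔ fewer than 3 successes in the first 11. With X ~ Binomial(11, 0.166667), P(Y > 11) = P(X ≤ 2).
  k=0: C(11,0)·0.166667^0·0.833333^11 = 0.134588
  k=1: C(11,1)·0.166667^1·0.833333^10 = 0.296094
  k=2: C(11,2)·0.166667^2·0.833333^9 = 0.296094
P(X ≤ 2) = 0.726775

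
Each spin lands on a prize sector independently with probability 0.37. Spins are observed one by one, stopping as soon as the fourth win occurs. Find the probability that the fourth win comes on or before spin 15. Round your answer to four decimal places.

0.8649

Finishing within 15 spins ⇔ at least 4 successes in the first 15. With X ~ Binomial(15, 0.37), P(Y ≤ 15) = 1 − P(X ≤ 3).
  k=0: C(15,0)·0.37^0·0.63^15 = 0.000977
  k=1: C(15,1)·0.37^1·0.63^14 = 0.008611
  k=2: C(15,2)·0.37^2·0.63^13 = 0.035401
  k=3: C(15,3)·0.37^3·0.63^12 = 0.090096
1 − 0.135085 = 0.864915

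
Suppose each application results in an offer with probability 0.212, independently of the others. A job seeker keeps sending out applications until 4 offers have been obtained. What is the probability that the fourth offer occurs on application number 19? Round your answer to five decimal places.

Y = trial on which the fourth success occurs; negative binomial, r=4, p=0.212.
P(Y=19) = C(18,3) · p^4 · (1−p)^15
= 816 · 0.00202 · 0.028047 = 0.0462303

0.04623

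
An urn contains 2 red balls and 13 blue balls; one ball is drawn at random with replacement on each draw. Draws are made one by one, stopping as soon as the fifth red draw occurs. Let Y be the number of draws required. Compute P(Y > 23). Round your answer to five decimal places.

0.81612

Needing more than 23 draws ⇔ fewer than 5 successes in the first 23. With X ~ Binomial(23, 0.133333), P(Y > 23) = P(X ≤ 4).
  k=0: C(23,0)·0.133333^0·0.866667^23 = 0.0372047
  k=1: C(23,1)·0.133333^1·0.866667^22 = 0.1316475
  k=2: C(23,2)·0.133333^2·0.866667^21 = 0.2227881
  k=3: C(23,3)·0.133333^3·0.866667^20 = 0.2399256
  k=4: C(23,4)·0.133333^4·0.866667^19 = 0.1845582
P(X ≤ 4) = 0.8161241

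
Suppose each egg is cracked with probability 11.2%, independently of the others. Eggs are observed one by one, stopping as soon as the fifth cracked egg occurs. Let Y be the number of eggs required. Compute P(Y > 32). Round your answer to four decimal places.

Needing more than 32 eggs ⇔ fewer than 5 successes in the first 32. With X ~ Binomial(32, 0.112), P(Y > 32) = P(X ≤ 4).
  k=0: C(32,0)·0.112^0·0.888^32 = 0.022347
  k=1: C(32,1)·0.112^1·0.888^31 = 0.090192
  k=2: C(32,2)·0.112^2·0.888^30 = 0.176322
  k=3: C(32,3)·0.112^3·0.888^29 = 0.222388
  k=4: C(32,4)·0.112^4·0.888^28 = 0.203355
P(X ≤ 4) = 0.714604

0.7146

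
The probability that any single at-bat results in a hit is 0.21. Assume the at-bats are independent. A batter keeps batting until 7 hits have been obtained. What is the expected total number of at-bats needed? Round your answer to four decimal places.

33.3333

Y = total at-bats until the seventh success; negative binomial with r=7, p=0.21.
E[Y] = r / p = 7 / 0.21 = 33.333333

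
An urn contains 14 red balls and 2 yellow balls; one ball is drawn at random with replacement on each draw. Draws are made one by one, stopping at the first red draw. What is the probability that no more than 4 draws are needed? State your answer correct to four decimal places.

Y = number of draws to the first success; geometric, p = 0.875.
P(Y ≤ 4) = 1 − (1−p)^4 = 1 − 0.000244 = 0.999756

0.9998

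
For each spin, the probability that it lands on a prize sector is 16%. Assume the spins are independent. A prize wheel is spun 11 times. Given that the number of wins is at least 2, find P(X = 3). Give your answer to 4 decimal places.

X ~ Binomial(11, 0.16). Want P(X=3 | X≥2) = P(X=3) / P(X≥2).
P(X=3) = C(11,3)·0.16^3·0.84^8 = 0.167524
P(X≥2) = 1 − 0.146917 − 0.307826 = 0.545257
Ratio = 0.167524 / 0.545257 = 0.307240

0.3072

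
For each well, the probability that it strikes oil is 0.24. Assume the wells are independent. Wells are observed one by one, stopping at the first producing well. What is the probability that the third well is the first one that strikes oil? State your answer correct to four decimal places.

Geometric (trials to first success), p = 0.24.
P(Y = 3) = (1−p)^2 · p = 0.5776 · 0.24 = 0.138624

0.1386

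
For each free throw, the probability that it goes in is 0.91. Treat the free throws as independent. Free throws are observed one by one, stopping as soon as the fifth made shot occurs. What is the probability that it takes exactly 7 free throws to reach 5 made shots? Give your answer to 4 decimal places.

Y = trial on which the fifth success occurs; negative binomial, r=5, p=0.91.
P(Y=7) = C(6,4) · p^5 · (1−p)^2
= 15 · 0.62403 · 0.0081 = 0.075820

0.0758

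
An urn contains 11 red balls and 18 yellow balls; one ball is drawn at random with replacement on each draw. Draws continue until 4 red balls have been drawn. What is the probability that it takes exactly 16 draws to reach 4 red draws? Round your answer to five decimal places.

Y = trial on which the fourth success occurs; negative binomial, r=4, p=0.379310.
P(Y=16) = C(15,3) · p^4 · (1−p)^12
= 455 · 0.0207 · 0.0032696 = 0.0307953

0.03080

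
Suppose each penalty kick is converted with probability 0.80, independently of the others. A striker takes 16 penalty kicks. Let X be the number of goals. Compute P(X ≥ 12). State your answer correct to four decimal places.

X ~ Binomial(16, 0.80); P(X ≥ 12) = Σ C(16,k) p^k (1−p)^(16−k) over k:
  k=12: C(16,12)·0.80^12·0.20^4 = 0.200111
  k=13: C(16,13)·0.80^13·0.20^3 = 0.246291
  k=14: C(16,14)·0.80^14·0.20^2 = 0.211106
  k=15: C(16,15)·0.80^15·0.20^1 = 0.112590
  k=16: C(16,16)·0.80^16·0.20^0 = 0.028147
Total = 0.798245

0.7982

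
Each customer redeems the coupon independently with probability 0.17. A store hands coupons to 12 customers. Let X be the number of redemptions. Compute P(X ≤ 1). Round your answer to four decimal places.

0.3696

X ~ Binomial(12, 0.17); P(X ≤ 1) = Σ C(12,k) p^k (1−p)^(12−k) over k:
  k=0: C(12,0)·0.17^0·0.83^12 = 0.106890
  k=1: C(12,1)·0.17^1·0.83^11 = 0.262718
Total = 0.369608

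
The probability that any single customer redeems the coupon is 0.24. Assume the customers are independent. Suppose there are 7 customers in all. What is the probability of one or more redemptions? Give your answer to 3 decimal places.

0.854

P(at least one) = 1 − P(none) = 1 − (1 − 0.24)^7
= 1 − 0.14645 = 0.85355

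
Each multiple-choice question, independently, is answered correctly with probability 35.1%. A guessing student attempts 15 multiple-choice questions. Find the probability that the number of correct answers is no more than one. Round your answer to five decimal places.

0.01391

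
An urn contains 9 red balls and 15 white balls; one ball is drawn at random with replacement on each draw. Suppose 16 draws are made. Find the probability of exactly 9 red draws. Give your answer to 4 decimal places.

0.0625

X ~ Binomial(n=16, p=0.375).
P(X=9) = C(16,9) · p^9 · (1−p)^7
= 11440 · 0.00014665 · 0.037253 = 0.062498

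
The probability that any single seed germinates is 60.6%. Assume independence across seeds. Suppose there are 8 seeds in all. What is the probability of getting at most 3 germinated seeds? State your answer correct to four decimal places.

0.1645

X ~ Binomial(8, 0.606); P(X ≤ 3) = Σ C(8,k) p^k (1−p)^(8−k) over k:
  k=0: C(8,0)·0.606^0·0.394^8 = 0.000581
  k=1: C(8,1)·0.606^1·0.394^7 = 0.007146
  k=2: C(8,2)·0.606^2·0.394^6 = 0.038466
  k=3: C(8,3)·0.606^3·0.394^5 = 0.118328
Total = 0.164520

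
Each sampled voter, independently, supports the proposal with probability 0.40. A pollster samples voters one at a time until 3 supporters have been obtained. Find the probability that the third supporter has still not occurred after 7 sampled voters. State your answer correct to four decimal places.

0.4199

Needing more than 7 sampled voters ⇔ fewer than 3 successes in the first 7. With X ~ Binomial(7, 0.40), P(Y > 7) = P(X ≤ 2).
  k=0: C(7,0)·0.40^0·0.60^7 = 0.027994
  k=1: C(7,1)·0.40^1·0.60^6 = 0.130637
  k=2: C(7,2)·0.40^2·0.60^5 = 0.261274
P(X ≤ 2) = 0.419904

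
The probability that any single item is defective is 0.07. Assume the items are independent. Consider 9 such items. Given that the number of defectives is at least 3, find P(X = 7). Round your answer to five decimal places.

X ~ Binomial(9, 0.07). Want P(X=7 | X≥3) = P(X=7) / P(X≥3).
P(X=7) = C(9,7)·0.07^7·0.93^2 = 0.0000003
P(X≥3) = 1 − 0.5204111 − 0.3525365 − 0.1061400 = 0.0209123
Ratio = 0.0000003 / 0.0209123 = 0.0000123

0.00001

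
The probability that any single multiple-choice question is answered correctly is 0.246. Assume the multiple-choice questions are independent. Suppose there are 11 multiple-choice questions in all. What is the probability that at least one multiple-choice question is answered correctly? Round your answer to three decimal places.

P(at least one) = 1 − P(none) = 1 − (1 − 0.246)^11
= 1 − 0.04478 = 0.95522

0.955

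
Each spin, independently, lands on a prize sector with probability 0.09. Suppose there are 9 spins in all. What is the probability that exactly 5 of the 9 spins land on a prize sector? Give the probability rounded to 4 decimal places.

0.0005

X ~ Binomial(n=9, p=0.09).
P(X=5) = C(9,5) · p^5 · (1−p)^4
= 126 · 5.9049e-06 · 0.68575 = 0.000510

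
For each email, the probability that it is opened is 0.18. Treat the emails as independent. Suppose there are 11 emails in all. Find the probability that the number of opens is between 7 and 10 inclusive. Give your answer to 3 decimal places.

X ~ Binomial(11, 0.18); P(7 ≤ X ≤ 10) = Σ C(11,k) p^k (1−p)^(11−k) over k:
  k=7: C(11,7)·0.18^7·0.82^4 = 0.00091
  k=8: C(11,8)·0.18^8·0.82^3 = 0.00010
  k=9: C(11,9)·0.18^9·0.82^2 = 0.00001
  k=10: C(11,10)·0.18^10·0.82^1 = 0.00000
Total = 0.00102

0.001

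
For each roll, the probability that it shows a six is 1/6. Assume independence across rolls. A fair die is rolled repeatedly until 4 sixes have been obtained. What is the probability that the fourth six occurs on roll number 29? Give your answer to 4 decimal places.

0.0265

Y = trial on which the fourth success occurs; negative binomial, r=4, p=0.166667.
P(Y=29) = C(28,3) · p^4 · (1−p)^25
= 3276 · 0.0007716 · 0.010483 = 0.026498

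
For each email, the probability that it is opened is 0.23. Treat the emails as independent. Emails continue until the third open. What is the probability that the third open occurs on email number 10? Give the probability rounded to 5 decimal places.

0.07029

Y = trial on which the third success occurs; negative binomial, r=3, p=0.23.
P(Y=10) = C(9,2) · p^3 · (1−p)^7
= 36 · 0.012167 · 0.16049 = 0.0702945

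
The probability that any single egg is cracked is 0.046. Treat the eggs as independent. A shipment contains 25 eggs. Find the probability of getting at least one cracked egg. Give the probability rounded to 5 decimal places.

0.69189

P(at least one) = 1 − P(none) = 1 − (1 − 0.046)^25
= 1 − 0.3081125 = 0.6918875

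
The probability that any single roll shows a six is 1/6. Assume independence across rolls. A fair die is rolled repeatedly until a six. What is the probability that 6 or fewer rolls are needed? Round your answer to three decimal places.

0.665

Y = number of rolls to the first success; geometric, p = 0.166667.
P(Y ≤ 6) = 1 − (1−p)^6 = 1 − 0.33490 = 0.66510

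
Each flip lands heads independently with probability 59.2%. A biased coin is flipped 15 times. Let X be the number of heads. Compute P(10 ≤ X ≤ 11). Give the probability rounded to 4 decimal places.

0.2979

X ~ Binomial(15, 0.592); P(10 ≤ X ≤ 11) = Σ C(15,k) p^k (1−p)^(15−k) over k:
  k=10: C(15,10)·0.592^10·0.408^5 = 0.179504
  k=11: C(15,11)·0.592^11·0.408^4 = 0.118389
Total = 0.297893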